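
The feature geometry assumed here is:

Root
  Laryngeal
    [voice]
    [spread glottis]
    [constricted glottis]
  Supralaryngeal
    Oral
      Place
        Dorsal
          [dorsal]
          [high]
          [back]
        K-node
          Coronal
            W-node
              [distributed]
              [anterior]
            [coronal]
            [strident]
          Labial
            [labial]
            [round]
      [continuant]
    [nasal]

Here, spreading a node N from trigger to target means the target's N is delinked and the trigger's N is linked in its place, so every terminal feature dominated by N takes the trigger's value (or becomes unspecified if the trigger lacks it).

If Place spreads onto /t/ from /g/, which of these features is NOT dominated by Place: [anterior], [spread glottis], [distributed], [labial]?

Under this geometry, Place contains [dorsal], [high], [back], [distributed], [anterior], [coronal], [strident], [labial], [round].
[anterior], [labial], [distributed] all lie under Place, so they are overwritten when Place spreads.
[spread glottis] attaches under Laryngeal, not under Place, so /t/ retains its own value for [spread glottis].

[spread glottis]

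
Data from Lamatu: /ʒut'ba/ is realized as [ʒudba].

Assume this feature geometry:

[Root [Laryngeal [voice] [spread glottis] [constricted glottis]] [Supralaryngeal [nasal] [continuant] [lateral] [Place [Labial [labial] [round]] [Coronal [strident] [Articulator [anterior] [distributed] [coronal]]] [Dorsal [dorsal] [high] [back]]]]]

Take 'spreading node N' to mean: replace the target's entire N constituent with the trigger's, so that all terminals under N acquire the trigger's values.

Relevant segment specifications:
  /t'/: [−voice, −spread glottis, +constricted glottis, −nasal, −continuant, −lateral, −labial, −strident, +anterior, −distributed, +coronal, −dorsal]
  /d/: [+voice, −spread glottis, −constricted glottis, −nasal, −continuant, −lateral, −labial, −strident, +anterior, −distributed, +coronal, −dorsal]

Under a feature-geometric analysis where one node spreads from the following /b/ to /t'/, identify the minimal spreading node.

Feature comparison: [voice], [constricted glottis] differ between /t'/ and [d]; the remaining terminals match.
In this geometry the lowest node dominating all of them is Laryngeal: every daughter of Laryngeal dominates only a proper subset, so no lower node suffices.
Spreading Laryngeal from /b/ overwrites each of those terminals with /b/'s values, yielding exactly [d].
Had Root spread, [coronal], [labial] would have taken /b/'s values; they stay as in /t'/, confirming the spreading constituent is exactly Laryngeal.

Laryngeal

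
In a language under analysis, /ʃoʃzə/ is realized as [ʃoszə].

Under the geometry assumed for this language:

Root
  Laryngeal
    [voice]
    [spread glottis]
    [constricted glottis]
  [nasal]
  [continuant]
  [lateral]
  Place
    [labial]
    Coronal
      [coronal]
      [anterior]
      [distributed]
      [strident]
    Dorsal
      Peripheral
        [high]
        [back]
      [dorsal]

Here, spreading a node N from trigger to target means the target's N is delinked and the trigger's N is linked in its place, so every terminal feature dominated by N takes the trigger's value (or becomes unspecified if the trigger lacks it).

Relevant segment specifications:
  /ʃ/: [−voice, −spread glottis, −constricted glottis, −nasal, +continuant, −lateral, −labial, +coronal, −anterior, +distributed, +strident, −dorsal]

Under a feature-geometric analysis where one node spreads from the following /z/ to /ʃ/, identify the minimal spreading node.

Coronal

The alternation /ʃ/ → [s] changes [anterior], [distributed] and nothing else.
These terminals are all dominated by Coronal, and no proper subconstituent of Coronal covers them all; Coronal is their lowest common ancestor.
If Coronal spreads, every terminal under it takes /z/'s value, producing [s] as observed.
[voice], a feature on which the two segments disagree outside Coronal, is unchanged — nothing dominating it spread, and Coronal is the minimal sufficient constituent.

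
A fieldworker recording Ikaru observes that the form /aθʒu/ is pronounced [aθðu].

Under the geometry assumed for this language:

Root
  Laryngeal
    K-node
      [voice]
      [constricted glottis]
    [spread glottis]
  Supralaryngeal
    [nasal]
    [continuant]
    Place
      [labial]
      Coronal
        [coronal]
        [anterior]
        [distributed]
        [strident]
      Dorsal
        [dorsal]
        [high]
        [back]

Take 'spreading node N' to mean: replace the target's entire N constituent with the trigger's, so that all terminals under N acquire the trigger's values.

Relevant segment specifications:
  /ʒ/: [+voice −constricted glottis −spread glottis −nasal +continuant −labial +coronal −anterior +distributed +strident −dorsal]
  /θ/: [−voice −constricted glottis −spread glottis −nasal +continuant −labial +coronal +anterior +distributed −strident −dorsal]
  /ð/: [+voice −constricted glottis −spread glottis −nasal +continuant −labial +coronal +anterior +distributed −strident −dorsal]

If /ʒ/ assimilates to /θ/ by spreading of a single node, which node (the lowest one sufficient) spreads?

Comparing /ʒ/ with its surface form [ð], the features that change are [anterior], [strident].
The smallest constituent containing every changed terminal is Coronal — each of its daughters lacks at least one of the affected features.
If Coronal spreads, every terminal under it takes /θ/'s value, producing [ð] as observed.
[voice], a feature on which the two segments disagree outside Coronal, is unchanged — nothing dominating it spread, and Coronal is the minimal sufficient constituent.

Coronal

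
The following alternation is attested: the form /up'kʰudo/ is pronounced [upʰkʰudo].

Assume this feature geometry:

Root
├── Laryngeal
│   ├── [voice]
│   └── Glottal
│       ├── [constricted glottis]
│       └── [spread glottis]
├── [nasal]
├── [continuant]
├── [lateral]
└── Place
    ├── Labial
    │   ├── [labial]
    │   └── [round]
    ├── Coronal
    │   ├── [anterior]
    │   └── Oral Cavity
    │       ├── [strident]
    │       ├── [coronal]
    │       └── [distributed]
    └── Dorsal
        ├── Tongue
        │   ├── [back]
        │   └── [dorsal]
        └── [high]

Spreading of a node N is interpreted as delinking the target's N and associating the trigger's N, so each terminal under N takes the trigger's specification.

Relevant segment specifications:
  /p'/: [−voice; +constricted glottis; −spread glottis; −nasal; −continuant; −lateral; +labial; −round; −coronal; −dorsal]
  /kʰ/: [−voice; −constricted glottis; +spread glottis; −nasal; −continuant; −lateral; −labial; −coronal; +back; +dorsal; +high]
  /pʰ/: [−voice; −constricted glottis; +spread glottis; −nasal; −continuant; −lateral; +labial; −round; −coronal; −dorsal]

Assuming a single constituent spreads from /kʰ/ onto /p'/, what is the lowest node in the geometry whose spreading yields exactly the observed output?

Glottal

/p'/ and [pʰ] differ in [spread glottis], [constricted glottis]; every other specified feature is identical.
In this geometry the lowest node dominating all of them is Glottal: every daughter of Glottal dominates only a proper subset, so no lower node suffices.
Spreading Glottal from /kʰ/ overwrites each of those terminals with /kʰ/'s values, yielding exactly [pʰ].
[labial], [dorsal] stay as in /p'/ although /kʰ/ differs there, so no node dominating them spread; among the remaining candidates Glottal is the lowest that derives the output.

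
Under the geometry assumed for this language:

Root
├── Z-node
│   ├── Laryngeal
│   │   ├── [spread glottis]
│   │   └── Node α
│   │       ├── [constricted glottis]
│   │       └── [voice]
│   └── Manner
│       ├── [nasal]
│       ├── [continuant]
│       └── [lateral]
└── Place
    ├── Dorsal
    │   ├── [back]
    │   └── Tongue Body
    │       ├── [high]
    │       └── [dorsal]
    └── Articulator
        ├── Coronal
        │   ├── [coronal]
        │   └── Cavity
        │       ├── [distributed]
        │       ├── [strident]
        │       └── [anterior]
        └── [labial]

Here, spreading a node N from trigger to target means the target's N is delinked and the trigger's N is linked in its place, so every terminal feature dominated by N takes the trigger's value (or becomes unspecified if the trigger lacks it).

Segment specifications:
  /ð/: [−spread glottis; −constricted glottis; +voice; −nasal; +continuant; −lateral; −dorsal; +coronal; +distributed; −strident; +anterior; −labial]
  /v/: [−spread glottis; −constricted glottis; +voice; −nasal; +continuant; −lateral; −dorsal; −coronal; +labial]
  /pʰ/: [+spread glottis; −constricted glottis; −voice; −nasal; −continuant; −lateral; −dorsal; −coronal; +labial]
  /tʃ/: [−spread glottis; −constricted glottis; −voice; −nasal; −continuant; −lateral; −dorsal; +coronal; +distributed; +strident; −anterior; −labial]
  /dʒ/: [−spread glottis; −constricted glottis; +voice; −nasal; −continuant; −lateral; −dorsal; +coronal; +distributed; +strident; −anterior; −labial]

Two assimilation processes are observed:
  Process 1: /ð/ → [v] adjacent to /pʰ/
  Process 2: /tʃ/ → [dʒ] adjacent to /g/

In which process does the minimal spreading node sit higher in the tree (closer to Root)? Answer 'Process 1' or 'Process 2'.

In Process 1, [labial], [coronal], [anterior], [distributed], [strident] change, so the minimal spreading node is Articulator at depth 2.
Process 2: the feature that changes is [voice]; the minimal node is [voice] (depth 4).
Articulator (depth 2) sits above [voice] (depth 4), making Process 1 the one with the higher spreading node.

Process 1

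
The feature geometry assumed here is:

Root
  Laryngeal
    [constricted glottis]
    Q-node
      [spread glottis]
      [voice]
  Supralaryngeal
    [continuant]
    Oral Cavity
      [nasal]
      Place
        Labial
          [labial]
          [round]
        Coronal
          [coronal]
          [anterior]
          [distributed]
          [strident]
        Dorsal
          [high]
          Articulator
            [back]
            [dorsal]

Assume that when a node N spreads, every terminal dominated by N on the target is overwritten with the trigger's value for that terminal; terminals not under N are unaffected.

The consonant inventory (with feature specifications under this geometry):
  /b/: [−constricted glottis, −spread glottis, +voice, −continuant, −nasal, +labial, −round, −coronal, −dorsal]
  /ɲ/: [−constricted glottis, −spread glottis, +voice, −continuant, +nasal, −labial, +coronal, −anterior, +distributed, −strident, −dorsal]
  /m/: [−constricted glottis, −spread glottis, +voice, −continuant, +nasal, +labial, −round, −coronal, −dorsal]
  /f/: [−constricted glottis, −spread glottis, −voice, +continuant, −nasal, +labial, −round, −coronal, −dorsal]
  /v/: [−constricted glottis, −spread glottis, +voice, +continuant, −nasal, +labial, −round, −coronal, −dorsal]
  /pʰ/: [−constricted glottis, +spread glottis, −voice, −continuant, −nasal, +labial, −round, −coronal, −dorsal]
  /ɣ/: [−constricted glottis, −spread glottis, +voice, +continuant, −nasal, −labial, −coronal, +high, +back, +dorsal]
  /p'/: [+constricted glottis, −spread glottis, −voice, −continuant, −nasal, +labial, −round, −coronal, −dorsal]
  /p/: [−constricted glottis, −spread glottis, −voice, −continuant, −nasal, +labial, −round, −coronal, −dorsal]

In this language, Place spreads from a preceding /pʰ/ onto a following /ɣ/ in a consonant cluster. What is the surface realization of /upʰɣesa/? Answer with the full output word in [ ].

[upʰvesa]

Terminals under Place in this geometry: [labial], [round], [coronal], [anterior], [distributed], [strident], [high], [back], [dorsal].
The target acquires /pʰ/'s values for everything under Place — [+labial], [−round], [−coronal], [−dorsal] — while keeping its own [constricted glottis], [spread glottis], [voice], ….
Among the inventory, only /v/ has exactly this specification, giving the surface form [upʰvesa].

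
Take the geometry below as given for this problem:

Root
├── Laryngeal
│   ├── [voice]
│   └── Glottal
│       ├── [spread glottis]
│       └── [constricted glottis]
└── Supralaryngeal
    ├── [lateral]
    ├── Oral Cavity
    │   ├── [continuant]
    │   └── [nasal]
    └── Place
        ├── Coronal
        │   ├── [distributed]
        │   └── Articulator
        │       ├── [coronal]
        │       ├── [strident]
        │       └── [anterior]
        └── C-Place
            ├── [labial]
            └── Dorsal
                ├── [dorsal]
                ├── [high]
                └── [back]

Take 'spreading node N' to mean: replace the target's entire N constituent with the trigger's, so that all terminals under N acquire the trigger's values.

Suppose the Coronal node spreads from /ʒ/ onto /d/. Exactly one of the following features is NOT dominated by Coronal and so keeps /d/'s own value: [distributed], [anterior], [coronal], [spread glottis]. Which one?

[spread glottis]

Under this geometry, Coronal contains [distributed], [coronal], [strident], [anterior].
Of the listed options, [coronal], [distributed], [anterior] are among these and would be overwritten by spreading Coronal.
[spread glottis] is not within the Coronal subtree (it hangs from Glottal), so /d/'s [spread glottis] value survives.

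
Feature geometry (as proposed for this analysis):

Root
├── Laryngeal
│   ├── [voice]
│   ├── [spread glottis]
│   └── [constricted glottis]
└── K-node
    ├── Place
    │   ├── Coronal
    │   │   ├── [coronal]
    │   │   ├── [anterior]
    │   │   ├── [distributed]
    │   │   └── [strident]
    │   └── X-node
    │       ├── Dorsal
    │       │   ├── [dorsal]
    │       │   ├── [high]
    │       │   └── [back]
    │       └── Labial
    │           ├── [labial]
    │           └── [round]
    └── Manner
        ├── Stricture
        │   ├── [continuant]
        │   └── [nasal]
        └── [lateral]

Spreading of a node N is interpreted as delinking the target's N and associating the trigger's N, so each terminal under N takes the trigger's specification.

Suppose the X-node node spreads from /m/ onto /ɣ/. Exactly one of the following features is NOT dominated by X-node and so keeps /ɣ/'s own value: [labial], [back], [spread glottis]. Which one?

[spread glottis]

X-node dominates exactly [dorsal], [high], [back], [labial], [round].
Spreading X-node replaces [back], [labial] with the trigger's values, since each sits inside the X-node constituent.
[spread glottis] attaches under Laryngeal, not under X-node, so /ɣ/ retains its own value for [spread glottis].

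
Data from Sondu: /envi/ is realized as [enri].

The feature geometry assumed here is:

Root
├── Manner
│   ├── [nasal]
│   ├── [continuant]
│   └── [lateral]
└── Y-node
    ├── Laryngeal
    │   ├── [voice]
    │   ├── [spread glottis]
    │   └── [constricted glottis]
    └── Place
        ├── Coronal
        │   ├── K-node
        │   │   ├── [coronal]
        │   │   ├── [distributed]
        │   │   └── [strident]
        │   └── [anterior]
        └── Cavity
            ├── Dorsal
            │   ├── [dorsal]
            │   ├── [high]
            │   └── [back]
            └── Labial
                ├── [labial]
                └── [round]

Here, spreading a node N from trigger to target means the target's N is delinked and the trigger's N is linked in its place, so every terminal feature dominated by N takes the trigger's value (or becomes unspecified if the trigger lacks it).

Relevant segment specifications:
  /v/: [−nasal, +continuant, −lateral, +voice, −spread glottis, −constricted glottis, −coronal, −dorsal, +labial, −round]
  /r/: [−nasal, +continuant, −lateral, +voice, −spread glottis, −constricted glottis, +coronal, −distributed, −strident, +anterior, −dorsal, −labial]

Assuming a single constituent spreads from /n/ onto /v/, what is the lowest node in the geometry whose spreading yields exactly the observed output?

Comparing /v/ with its surface form [r], the features that change are [labial], [round], [coronal], [anterior], [distributed], [strident].
Tracing each changed feature up the tree, the paths first meet at Place; any lower node misses at least one of them.
Spreading Place from /n/ overwrites each of those terminals with /n/'s values, yielding exactly [r].
Features on which the two segments disagree outside Place, such as [continuant], [nasal], are unchanged — nothing dominating them spread, and Place is the minimal sufficient constituent.

Place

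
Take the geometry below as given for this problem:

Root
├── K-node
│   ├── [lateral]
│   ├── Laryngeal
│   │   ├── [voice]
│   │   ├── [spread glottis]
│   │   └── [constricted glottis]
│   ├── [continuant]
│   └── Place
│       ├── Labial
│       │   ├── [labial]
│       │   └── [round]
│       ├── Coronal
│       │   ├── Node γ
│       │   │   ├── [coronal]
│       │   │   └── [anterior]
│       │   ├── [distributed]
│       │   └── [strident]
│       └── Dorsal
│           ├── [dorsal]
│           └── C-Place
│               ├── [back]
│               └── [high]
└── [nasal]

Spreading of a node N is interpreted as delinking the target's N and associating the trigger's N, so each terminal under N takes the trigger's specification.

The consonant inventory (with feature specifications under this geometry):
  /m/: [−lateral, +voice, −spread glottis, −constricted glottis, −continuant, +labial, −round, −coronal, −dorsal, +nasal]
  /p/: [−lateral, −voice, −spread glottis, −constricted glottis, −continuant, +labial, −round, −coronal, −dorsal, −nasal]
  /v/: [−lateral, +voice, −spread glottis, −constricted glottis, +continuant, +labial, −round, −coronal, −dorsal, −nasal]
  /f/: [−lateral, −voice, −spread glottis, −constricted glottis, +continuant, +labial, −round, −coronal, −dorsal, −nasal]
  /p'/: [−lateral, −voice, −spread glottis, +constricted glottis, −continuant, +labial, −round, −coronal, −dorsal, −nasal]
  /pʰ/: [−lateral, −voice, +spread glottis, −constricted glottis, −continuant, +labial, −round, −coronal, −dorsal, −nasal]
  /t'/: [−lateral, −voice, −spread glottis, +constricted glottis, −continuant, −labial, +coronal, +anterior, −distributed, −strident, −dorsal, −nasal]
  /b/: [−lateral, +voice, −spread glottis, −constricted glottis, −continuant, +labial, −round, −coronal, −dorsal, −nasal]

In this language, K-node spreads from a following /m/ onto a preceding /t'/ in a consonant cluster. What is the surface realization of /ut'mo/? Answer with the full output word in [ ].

[ubmo]

K-node immediately or transitively dominates [lateral], [voice], [spread glottis], [constricted glottis], [continuant], [labial], [round], [coronal], [anterior], [distributed], [strident], [dorsal], [back], [high].
Spreading K-node from /m/ onto /t'/ replaces those values with /m/'s: [−lateral], [+voice], [−spread glottis], [−constricted glottis], [−continuant], [+labial], [−round], [−coronal], [−dorsal]. Features outside K-node ([nasal]) stay as in /t'/.
The resulting bundle matches /b/ in the inventory; substituting it for /t'/ gives [ubmo].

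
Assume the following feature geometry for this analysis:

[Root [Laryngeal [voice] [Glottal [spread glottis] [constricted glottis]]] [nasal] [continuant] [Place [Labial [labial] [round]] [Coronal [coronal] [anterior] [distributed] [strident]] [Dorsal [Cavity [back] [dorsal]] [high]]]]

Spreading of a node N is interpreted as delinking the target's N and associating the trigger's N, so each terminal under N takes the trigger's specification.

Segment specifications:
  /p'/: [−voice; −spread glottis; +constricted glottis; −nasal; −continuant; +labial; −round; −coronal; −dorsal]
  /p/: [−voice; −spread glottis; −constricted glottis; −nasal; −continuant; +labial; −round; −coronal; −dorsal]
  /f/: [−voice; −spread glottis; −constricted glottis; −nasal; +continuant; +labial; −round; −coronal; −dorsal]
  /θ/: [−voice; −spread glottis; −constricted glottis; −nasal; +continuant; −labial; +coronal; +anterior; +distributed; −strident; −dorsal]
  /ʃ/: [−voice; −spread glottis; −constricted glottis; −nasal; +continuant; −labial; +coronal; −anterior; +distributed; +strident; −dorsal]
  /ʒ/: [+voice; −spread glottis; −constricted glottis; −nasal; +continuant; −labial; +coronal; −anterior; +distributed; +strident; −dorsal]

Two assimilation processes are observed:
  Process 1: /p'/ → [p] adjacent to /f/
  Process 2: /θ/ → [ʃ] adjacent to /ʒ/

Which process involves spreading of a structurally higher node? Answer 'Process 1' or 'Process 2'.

In Process 1, [constricted glottis] changes, so the minimal spreading node is [constricted glottis] at depth 3.
In Process 2, [anterior], [strident] change, so the minimal spreading node is Coronal at depth 2.
Depth 2 < depth 3; Process 2 involves the structurally higher constituent Coronal.

Process 2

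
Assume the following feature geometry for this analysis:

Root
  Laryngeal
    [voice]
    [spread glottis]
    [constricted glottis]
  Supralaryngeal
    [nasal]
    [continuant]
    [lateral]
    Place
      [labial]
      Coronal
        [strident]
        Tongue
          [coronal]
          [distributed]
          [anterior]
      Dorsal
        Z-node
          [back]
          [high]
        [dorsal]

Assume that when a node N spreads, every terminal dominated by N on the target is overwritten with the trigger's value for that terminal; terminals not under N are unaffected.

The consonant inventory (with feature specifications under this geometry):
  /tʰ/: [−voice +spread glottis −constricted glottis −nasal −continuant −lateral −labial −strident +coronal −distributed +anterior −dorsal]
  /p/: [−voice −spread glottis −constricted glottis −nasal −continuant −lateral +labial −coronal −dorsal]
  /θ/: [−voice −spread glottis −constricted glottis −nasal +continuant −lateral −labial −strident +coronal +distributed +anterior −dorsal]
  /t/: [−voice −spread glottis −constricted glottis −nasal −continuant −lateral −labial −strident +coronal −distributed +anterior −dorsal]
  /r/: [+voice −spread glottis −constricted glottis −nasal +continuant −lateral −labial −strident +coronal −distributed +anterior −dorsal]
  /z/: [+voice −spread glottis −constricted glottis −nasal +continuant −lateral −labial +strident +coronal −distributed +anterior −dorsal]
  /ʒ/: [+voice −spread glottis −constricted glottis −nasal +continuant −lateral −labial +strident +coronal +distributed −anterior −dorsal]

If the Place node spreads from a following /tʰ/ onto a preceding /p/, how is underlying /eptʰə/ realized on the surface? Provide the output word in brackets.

[ettʰə]

The Place node dominates the terminals [labial], [strident], [coronal], [distributed], [anterior], [back], [high], [dorsal].
Spreading Place from /tʰ/ onto /p/ replaces those values with /tʰ/'s: [−labial], [−strident], [+coronal], [−distributed], [+anterior], [−dorsal]. Features outside Place ([voice], [spread glottis], [constricted glottis], …) stay as in /p/.
Among the inventory, only /t/ has exactly this specification, giving the surface form [ettʰə].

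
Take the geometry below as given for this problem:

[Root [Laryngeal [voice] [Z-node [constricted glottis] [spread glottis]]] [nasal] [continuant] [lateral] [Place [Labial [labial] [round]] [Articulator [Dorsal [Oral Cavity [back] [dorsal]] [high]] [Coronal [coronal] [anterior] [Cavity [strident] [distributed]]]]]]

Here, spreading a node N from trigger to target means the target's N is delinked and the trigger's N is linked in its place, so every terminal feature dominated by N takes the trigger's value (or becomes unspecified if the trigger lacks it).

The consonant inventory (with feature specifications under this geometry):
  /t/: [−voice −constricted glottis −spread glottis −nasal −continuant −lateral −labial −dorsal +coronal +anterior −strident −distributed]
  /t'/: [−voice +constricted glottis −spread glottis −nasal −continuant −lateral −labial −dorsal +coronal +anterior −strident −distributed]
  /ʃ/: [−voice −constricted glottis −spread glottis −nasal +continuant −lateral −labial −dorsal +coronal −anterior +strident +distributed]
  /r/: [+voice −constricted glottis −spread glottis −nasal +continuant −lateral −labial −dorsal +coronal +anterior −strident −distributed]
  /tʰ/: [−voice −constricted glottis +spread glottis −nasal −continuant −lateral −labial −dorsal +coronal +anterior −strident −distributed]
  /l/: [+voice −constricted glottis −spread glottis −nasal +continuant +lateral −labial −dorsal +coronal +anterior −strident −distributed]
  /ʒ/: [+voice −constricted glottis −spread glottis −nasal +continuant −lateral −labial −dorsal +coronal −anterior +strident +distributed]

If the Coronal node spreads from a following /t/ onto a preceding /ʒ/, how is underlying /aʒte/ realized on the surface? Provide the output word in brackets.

[arte]

Terminals under Coronal in this geometry: [coronal], [anterior], [strident], [distributed].
The target acquires /t/'s values for everything under Coronal — [+coronal], [+anterior], [−strident], [−distributed] — while keeping its own [voice], [constricted glottis], [spread glottis], ….
This feature bundle is that of [r], so /aʒte/ surfaces as [arte].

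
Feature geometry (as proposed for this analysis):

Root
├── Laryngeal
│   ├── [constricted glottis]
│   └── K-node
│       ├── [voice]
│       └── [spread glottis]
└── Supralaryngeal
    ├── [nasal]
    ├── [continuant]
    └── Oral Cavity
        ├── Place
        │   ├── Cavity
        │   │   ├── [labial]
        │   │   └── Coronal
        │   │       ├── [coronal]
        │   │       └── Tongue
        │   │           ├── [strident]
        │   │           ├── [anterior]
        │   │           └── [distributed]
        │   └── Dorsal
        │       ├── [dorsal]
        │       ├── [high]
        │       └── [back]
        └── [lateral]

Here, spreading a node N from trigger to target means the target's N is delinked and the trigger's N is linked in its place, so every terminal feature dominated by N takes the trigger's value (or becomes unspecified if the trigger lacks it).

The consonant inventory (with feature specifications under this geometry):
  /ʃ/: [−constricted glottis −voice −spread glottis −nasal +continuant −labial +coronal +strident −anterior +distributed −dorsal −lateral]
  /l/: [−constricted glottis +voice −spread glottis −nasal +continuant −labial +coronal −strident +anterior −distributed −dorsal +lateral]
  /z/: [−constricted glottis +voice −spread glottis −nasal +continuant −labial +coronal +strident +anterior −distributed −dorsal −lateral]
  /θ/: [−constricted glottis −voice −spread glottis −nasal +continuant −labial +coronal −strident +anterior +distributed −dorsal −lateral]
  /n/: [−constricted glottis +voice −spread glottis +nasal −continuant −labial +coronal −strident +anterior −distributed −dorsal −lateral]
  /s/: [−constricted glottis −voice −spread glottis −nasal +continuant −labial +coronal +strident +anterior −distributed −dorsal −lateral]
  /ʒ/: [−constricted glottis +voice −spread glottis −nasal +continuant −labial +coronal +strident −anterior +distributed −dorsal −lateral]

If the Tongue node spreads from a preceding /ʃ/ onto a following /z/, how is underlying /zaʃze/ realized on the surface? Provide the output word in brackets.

Terminals under Tongue in this geometry: [strident], [anterior], [distributed].
The target acquires /ʃ/'s values for everything under Tongue — [+strident], [−anterior], [+distributed] — while keeping its own [constricted glottis], [voice], [spread glottis], ….
Among the inventory, only /ʒ/ has exactly this specification, giving the surface form [zaʃʒe].

[zaʃʒe]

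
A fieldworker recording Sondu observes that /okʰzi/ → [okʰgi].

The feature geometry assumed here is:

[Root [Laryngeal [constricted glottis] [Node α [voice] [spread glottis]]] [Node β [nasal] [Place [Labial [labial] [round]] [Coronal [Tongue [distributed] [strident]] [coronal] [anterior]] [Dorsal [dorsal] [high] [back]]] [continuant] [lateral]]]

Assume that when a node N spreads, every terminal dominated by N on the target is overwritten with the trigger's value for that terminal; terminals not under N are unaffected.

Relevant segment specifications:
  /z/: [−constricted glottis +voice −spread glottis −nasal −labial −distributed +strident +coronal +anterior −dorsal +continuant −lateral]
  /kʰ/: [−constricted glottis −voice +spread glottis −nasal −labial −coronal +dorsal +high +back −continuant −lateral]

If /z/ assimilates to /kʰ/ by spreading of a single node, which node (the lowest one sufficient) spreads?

Comparing /z/ with its surface form [g], the features that change are [continuant], [coronal], [anterior], [distributed], [strident], [dorsal], [high], [back].
These terminals are all dominated by Node β, and no proper subconstituent of Node β covers them all; Node β is their lowest common ancestor.
If Node β spreads, every terminal under it takes /kʰ/'s value, producing [g] as observed.
Since [spread glottis], [voice] are preserved even though /kʰ/ disagrees there, no node above Node β spread.

Node β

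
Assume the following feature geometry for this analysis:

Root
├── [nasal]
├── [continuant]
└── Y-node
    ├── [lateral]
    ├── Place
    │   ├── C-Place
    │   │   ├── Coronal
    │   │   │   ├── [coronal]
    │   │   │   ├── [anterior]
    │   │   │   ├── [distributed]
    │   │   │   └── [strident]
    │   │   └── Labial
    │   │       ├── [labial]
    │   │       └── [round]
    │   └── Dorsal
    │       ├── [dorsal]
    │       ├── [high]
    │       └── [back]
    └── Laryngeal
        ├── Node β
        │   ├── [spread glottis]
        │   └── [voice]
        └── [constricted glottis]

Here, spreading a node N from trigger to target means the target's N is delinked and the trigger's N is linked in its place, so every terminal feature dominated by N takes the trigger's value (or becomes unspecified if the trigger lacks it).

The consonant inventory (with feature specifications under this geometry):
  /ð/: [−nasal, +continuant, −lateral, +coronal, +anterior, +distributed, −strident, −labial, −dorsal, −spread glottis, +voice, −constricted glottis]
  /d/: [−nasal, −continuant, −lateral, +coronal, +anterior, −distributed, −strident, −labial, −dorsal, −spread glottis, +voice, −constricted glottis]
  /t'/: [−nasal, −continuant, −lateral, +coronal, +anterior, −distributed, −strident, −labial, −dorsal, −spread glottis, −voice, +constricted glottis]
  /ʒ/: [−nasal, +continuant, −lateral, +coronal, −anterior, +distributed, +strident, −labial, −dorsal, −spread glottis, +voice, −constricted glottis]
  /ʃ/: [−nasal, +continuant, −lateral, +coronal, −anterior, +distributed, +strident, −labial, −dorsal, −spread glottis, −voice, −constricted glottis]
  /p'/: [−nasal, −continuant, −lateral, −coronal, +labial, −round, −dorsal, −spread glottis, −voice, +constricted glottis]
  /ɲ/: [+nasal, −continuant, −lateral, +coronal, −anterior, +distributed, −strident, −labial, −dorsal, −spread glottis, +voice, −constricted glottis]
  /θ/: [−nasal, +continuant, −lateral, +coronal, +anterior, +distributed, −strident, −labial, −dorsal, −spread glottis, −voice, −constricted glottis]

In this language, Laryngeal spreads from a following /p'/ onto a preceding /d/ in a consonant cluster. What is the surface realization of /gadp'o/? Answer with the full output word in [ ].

[gat'p'o]

Laryngeal immediately or transitively dominates [spread glottis], [voice], [constricted glottis].
After delinking /d/'s Laryngeal and linking /p'/'s, the affected terminals become [−spread glottis], [−voice], [+constricted glottis]; [nasal], [continuant], [lateral], … (outside Laryngeal) are retained from /d/.
The resulting bundle matches /t'/ in the inventory; substituting it for /d/ gives [gat'p'o].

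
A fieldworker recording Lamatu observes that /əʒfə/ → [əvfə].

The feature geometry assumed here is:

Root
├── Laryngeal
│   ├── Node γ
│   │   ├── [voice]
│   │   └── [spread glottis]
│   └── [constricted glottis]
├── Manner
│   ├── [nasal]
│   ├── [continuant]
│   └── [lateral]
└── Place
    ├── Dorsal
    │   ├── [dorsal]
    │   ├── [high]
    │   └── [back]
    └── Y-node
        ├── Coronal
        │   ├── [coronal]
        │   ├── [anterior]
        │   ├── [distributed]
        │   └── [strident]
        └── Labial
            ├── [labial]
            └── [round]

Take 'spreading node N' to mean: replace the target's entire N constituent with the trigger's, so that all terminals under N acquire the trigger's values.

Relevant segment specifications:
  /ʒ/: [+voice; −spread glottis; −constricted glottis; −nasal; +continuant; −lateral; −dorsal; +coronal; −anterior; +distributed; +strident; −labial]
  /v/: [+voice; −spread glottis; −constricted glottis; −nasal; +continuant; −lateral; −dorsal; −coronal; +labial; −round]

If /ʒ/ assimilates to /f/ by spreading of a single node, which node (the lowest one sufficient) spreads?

Y-node

Comparing /ʒ/ with its surface form [v], the features that change are [labial], [round], [coronal], [anterior], [distributed], [strident].
The smallest constituent containing every changed terminal is Y-node — each of its daughters lacks at least one of the affected features.
Spreading Y-node from /f/ overwrites each of those terminals with /f/'s values, yielding exactly [v].
[voice] stays as in /ʒ/ although /f/ differs there, so no node dominating it spread; among the remaining candidates Y-node is the lowest that derives the output.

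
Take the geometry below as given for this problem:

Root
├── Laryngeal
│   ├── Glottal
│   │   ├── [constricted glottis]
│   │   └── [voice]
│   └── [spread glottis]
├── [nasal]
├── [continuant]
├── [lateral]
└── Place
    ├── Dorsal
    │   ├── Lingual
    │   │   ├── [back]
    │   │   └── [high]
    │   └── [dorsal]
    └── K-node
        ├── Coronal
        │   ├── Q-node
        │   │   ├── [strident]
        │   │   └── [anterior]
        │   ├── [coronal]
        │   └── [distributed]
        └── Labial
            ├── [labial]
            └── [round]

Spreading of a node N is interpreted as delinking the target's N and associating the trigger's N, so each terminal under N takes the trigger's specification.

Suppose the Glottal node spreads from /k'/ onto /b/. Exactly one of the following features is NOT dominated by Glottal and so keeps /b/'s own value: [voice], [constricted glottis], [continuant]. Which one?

[continuant]

The terminals dominated by Glottal are [constricted glottis], [voice].
Of the listed options, [constricted glottis], [voice] are among these and would be overwritten by spreading Glottal.
But [continuant] is a dependent of Root, outside Glottal; it is therefore untouched by the spreading.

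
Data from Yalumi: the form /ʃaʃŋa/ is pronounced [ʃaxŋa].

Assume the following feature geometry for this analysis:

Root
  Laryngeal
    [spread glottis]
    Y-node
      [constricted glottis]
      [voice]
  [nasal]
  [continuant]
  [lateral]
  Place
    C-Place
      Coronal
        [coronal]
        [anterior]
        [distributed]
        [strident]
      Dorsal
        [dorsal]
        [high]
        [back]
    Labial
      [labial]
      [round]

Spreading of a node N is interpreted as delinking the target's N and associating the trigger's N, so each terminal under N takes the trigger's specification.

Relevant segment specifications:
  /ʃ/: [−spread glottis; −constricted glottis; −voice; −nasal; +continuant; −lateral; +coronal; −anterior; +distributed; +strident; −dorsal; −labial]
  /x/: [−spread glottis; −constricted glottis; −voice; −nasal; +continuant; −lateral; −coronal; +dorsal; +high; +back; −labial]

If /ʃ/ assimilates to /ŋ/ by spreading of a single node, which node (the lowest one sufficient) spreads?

Feature comparison: [coronal], [anterior], [distributed], [strident], [dorsal], [high], [back] differ between /ʃ/ and [x]; the remaining terminals match.
These terminals are all dominated by C-Place, and no proper subconstituent of C-Place covers them all; C-Place is their lowest common ancestor.
If C-Place spreads, every terminal under it takes /ŋ/'s value, producing [x] as observed.
Features on which the two segments disagree outside C-Place, such as [nasal], [continuant], are unchanged — nothing dominating them spread, and C-Place is the minimal sufficient constituent.

C-Place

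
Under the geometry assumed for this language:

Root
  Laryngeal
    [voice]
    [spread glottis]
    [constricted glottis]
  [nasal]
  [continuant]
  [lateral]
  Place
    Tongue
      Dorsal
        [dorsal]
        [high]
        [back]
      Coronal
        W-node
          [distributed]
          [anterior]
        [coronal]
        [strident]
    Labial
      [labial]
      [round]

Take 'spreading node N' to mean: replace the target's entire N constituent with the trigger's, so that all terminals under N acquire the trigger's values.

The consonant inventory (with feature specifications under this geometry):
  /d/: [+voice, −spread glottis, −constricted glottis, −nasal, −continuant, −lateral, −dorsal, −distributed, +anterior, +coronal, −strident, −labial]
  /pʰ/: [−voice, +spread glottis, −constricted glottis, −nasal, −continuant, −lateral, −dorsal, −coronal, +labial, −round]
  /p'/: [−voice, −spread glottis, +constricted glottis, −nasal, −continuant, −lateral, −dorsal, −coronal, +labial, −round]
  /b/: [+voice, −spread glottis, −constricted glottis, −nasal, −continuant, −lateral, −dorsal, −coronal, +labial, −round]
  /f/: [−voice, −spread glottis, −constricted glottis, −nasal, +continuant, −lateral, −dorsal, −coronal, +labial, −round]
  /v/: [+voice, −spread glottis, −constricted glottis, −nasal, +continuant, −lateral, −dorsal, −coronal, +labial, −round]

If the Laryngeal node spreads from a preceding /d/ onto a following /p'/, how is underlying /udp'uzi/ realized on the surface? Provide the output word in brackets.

Terminals under Laryngeal in this geometry: [voice], [spread glottis], [constricted glottis].
After delinking /p'/'s Laryngeal and linking /d/'s, the affected terminals become [+voice], [−spread glottis], [−constricted glottis]; [nasal], [continuant], [lateral], … (outside Laryngeal) are retained from /p'/.
Among the inventory, only /b/ has exactly this specification, giving the surface form [udbuzi].

[udbuzi]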